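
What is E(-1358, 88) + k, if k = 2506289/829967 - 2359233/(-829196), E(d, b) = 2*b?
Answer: 125160426058587/688205316532 ≈ 181.86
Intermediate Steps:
k = 4036290348955/688205316532 (k = 2506289*(1/829967) - 2359233*(-1/829196) = 2506289/829967 + 2359233/829196 = 4036290348955/688205316532 ≈ 5.8650)
E(-1358, 88) + k = 2*88 + 4036290348955/688205316532 = 176 + 4036290348955/688205316532 = 125160426058587/688205316532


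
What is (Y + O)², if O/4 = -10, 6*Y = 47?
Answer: 37249/36 ≈ 1034.7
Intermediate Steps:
Y = 47/6 (Y = (⅙)*47 = 47/6 ≈ 7.8333)
O = -40 (O = 4*(-10) = -40)
(Y + O)² = (47/6 - 40)² = (-193/6)² = 37249/36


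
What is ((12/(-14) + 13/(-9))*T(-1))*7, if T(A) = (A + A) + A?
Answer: 145/3 ≈ 48.333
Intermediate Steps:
T(A) = 3*A (T(A) = 2*A + A = 3*A)
((12/(-14) + 13/(-9))*T(-1))*7 = ((12/(-14) + 13/(-9))*(3*(-1)))*7 = ((12*(-1/14) + 13*(-⅑))*(-3))*7 = ((-6/7 - 13/9)*(-3))*7 = -145/63*(-3)*7 = (145/21)*7 = 145/3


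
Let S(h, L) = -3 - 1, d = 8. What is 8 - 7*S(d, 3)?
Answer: 36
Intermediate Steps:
S(h, L) = -4
8 - 7*S(d, 3) = 8 - 7*(-4) = 8 + 28 = 36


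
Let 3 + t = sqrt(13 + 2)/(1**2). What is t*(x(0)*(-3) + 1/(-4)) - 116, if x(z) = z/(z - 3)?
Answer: -461/4 - sqrt(15)/4 ≈ -116.22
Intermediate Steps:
x(z) = z/(-3 + z)
t = -3 + sqrt(15) (t = -3 + sqrt(13 + 2)/(1**2) = -3 + sqrt(15)/1 = -3 + sqrt(15)*1 = -3 + sqrt(15) ≈ 0.87298)
t*(x(0)*(-3) + 1/(-4)) - 116 = (-3 + sqrt(15))*((0/(-3 + 0))*(-3) + 1/(-4)) - 116 = (-3 + sqrt(15))*((0/(-3))*(-3) + 1*(-1/4)) - 116 = (-3 + sqrt(15))*((0*(-1/3))*(-3) - 1/4) - 116 = (-3 + sqrt(15))*(0*(-3) - 1/4) - 116 = (-3 + sqrt(15))*(0 - 1/4) - 116 = (-3 + sqrt(15))*(-1/4) - 116 = (3/4 - sqrt(15)/4) - 116 = -461/4 - sqrt(15)/4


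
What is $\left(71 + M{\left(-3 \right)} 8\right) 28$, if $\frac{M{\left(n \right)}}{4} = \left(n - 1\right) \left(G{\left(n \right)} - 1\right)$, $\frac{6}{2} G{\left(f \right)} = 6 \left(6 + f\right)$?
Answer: $-15932$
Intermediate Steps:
$G{\left(f \right)} = 12 + 2 f$ ($G{\left(f \right)} = \frac{6 \left(6 + f\right)}{3} = \frac{36 + 6 f}{3} = 12 + 2 f$)
$M{\left(n \right)} = 4 \left(-1 + n\right) \left(11 + 2 n\right)$ ($M{\left(n \right)} = 4 \left(n - 1\right) \left(\left(12 + 2 n\right) - 1\right) = 4 \left(-1 + n\right) \left(11 + 2 n\right)$)
$\left(71 + M{\left(-3 \right)} 8\right) 28 = \left(71 + \left(-44 + 8 \left(-3\right)^{2} + 36 \left(-3\right)\right) 8\right) 28 = \left(71 + \left(-44 + 8 \cdot 9 - 108\right) 8\right) 28 = \left(71 + \left(-44 + 72 - 108\right) 8\right) 28 = \left(71 - 640\right) 28 = \left(-569\right) 28 = -15932$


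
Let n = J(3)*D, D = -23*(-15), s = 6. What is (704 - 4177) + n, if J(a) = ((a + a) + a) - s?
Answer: -2438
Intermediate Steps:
J(a) = -6 + 3*a (J(a) = ((a + a) + a) - 1*6 = (2*a + a) - 6 = 3*a - 6 = -6 + 3*a)
D = 345
n = 1035 (n = (-6 + 3*3)*345 = (-6 + 9)*345 = 3*345 = 1035)
(704 - 4177) + n = (704 - 4177) + 1035 = -3473 + 1035 = -2438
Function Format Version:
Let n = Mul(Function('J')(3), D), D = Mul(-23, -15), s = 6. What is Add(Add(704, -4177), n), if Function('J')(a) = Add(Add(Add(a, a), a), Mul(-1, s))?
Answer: -2438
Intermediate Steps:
Function('J')(a) = Add(-6, Mul(3, a)) (Function('J')(a) = Add(Add(Add(a, a), a), Mul(-1, 6)) = Add(Add(Mul(2, a), a), -6) = Add(Mul(3, a), -6) = Add(-6, Mul(3, a)))
D = 345
n = 1035 (n = Mul(Add(-6, Mul(3, 3)), 345) = Mul(Add(-6, 9), 345) = Mul(3, 345) = 1035)
Add(Add(704, -4177), n) = Add(Add(704, -4177), 1035) = Add(-3473, 1035) = -2438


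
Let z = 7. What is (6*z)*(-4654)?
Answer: -195468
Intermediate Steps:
(6*z)*(-4654) = (6*7)*(-4654) = 42*(-4654) = -195468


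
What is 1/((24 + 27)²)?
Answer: 1/2601 ≈ 0.00038447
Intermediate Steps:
1/((24 + 27)²) = 1/(51²) = 1/2601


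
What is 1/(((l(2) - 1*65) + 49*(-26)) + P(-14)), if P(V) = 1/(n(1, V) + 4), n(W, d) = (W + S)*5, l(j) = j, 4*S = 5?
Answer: -61/81553 ≈ -0.00074798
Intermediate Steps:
S = 5/4 (S = (¼)*5 = 5/4 ≈ 1.2500)
n(W, d) = 25/4 + 5*W (n(W, d) = (W + 5/4)*5 = (5/4 + W)*5 = 25/4 + 5*W)
P(V) = 4/61 (P(V) = 1/((25/4 + 5*1) + 4) = 1/((25/4 + 5) + 4) = 1/(45/4 + 4) = 1/(61/4) = 4/61)
1/(((l(2) - 1*65) + 49*(-26)) + P(-14)) = 1/(((2 - 1*65) + 49*(-26)) + 4/61) = 1/(((2 - 65) - 1274) + 4/61) = 1/((-63 - 1274) + 4/61) = 1/(-1337 + 4/61) = 1/(-81553/61) = -61/81553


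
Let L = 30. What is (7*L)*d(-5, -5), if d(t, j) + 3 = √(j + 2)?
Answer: -630 + 210*I*√3 ≈ -630.0 + 363.73*I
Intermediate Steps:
d(t, j) = -3 + √(2 + j) (d(t, j) = -3 + √(j + 2) = -3 + √(2 + j))
(7*L)*d(-5, -5) = (7*30)*(-3 + √(2 - 5)) = 210*(-3 + √(-3)) = 210*(-3 + I*√3) = -630 + 210*I*√3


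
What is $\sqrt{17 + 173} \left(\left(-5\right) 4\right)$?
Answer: $- 20 \sqrt{190} \approx -275.68$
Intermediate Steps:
$\sqrt{17 + 173} \left(\left(-5\right) 4\right) = \sqrt{190} \left(-20\right) = - 20 \sqrt{190}$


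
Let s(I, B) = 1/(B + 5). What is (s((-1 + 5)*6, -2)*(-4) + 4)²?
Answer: 64/9 ≈ 7.1111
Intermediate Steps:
s(I, B) = 1/(5 + B)
(s((-1 + 5)*6, -2)*(-4) + 4)² = (-4/(5 - 2) + 4)² = (-4/3 + 4)² = (8/3)² = 64/9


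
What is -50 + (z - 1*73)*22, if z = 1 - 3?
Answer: -1700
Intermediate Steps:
z = -2
-50 + (z - 1*73)*22 = -50 + (-2 - 1*73)*22 = -50 + (-2 - 73)*22 = -50 - 75*22 = -50 - 1650 = -1700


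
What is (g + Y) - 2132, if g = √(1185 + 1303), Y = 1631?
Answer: -501 + 2*√622 ≈ -451.12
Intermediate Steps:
g = 2*√622 (g = √2488 = 2*√622 ≈ 49.880)
(g + Y) - 2132 = (2*√622 + 1631) - 2132 = (1631 + 2*√622) - 2132 = -501 + 2*√622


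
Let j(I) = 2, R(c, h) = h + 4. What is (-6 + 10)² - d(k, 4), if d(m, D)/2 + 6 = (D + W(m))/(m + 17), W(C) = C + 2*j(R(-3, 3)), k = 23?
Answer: 529/20 ≈ 26.450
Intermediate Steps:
R(c, h) = 4 + h
W(C) = 4 + C (W(C) = C + 2*2 = C + 4 = 4 + C)
d(m, D) = -12 + 2*(4 + D + m)/(17 + m) (d(m, D) = -12 + 2*((D + (4 + m))/(m + 17)) = -12 + 2*((4 + D + m)/(17 + m)) = -12 + 2*(4 + D + m)/(17 + m))
(-6 + 10)² - d(k, 4) = (-6 + 10)² - 2*(-98 + 4 - 5*23)/(17 + 23) = 4² - 2*(-98 + 4 - 115)/40 = 16 - 2*(-209)/40 = 16 - 1*(-209/20) = 16 + 209/20 = 529/20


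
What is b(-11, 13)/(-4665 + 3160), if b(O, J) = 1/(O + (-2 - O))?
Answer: 1/3010 ≈ 0.00033223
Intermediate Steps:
b(O, J) = -½ (b(O, J) = 1/(-2) = -½)
b(-11, 13)/(-4665 + 3160) = -1/(2*(-4665 + 3160)) = -½/(-1505) = -½*(-1/1505) = 1/3010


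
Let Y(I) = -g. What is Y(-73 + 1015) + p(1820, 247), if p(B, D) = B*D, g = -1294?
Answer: 450834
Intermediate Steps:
Y(I) = 1294 (Y(I) = -1*(-1294) = 1294)
Y(-73 + 1015) + p(1820, 247) = 1294 + 1820*247 = 1294 + 449540 = 450834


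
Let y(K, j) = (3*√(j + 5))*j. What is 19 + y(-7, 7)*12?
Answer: 19 + 504*√3 ≈ 891.95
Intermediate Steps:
y(K, j) = 3*j*√(5 + j) (y(K, j) = (3*√(5 + j))*j = 3*j*√(5 + j))
19 + y(-7, 7)*12 = 19 + (3*7*√(5 + 7))*12 = 19 + (3*7*√12)*12 = 19 + (3*7*(2*√3))*12 = 19 + (42*√3)*12 = 19 + 504*√3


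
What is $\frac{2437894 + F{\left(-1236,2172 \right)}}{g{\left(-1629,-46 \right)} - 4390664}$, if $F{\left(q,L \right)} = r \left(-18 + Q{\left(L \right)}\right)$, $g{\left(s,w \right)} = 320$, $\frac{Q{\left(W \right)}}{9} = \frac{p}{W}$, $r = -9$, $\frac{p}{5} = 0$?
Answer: $- \frac{304757}{548793} \approx -0.55532$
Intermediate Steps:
$p = 0$ ($p = 5 \cdot 0 = 0$)
$Q{\left(W \right)} = 0$ ($Q{\left(W \right)} = 9 \frac{0}{W} = 9 \cdot 0 = 0$)
$F{\left(q,L \right)} = 162$ ($F{\left(q,L \right)} = - 9 \left(-18 + 0\right) = \left(-9\right) \left(-18\right) = 162$)
$\frac{2437894 + F{\left(-1236,2172 \right)}}{g{\left(-1629,-46 \right)} - 4390664} = \frac{2437894 + 162}{320 - 4390664} = \frac{2438056}{-4390344} = 2438056 \left(- \frac{1}{4390344}\right) = - \frac{304757}{548793}$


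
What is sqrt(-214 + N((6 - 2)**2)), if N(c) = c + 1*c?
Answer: I*sqrt(182) ≈ 13.491*I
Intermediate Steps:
N(c) = 2*c (N(c) = c + c = 2*c)
sqrt(-214 + N((6 - 2)**2)) = sqrt(-214 + 2*(6 - 2)**2) = sqrt(-214 + 2*4**2) = sqrt(-214 + 2*16) = sqrt(-214 + 32) = sqrt(-182) = I*sqrt(182)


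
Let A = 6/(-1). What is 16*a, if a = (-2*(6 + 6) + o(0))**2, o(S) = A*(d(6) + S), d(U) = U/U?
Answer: 14400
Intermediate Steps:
d(U) = 1
A = -6 (A = 6*(-1) = -6)
o(S) = -6 - 6*S (o(S) = -6*(1 + S) = -6 - 6*S)
a = 900 (a = (-2*(6 + 6) + (-6 - 6*0))**2 = (-2*12 + (-6 + 0))**2 = (-24 - 6)**2 = (-30)**2 = 900)
16*a = 16*900 = 14400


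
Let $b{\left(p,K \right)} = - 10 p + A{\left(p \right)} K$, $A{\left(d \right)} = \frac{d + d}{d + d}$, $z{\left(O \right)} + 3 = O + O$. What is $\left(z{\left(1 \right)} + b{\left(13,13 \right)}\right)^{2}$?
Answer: $13924$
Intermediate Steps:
$z{\left(O \right)} = -3 + 2 O$ ($z{\left(O \right)} = -3 + \left(O + O\right) = -3 + 2 O$)
$A{\left(d \right)} = 1$ ($A{\left(d \right)} = \frac{2 d}{2 d} = 2 d \frac{1}{2 d} = 1$)
$b{\left(p,K \right)} = K - 10 p$ ($b{\left(p,K \right)} = - 10 p + 1 K = - 10 p + K = K - 10 p$)
$\left(z{\left(1 \right)} + b{\left(13,13 \right)}\right)^{2} = \left(\left(-3 + 2 \cdot 1\right) + \left(13 - 130\right)\right)^{2} = \left(\left(-3 + 2\right) + \left(13 - 130\right)\right)^{2} = \left(-1 - 117\right)^{2} = \left(-118\right)^{2} = 13924$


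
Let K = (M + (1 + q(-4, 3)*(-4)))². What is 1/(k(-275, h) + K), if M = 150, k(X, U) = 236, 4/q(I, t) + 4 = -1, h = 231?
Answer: 25/600341 ≈ 4.1643e-5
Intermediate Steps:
q(I, t) = -⅘ (q(I, t) = 4/(-4 - 1) = 4/(-5) = 4*(-⅕) = -⅘)
K = 594441/25 (K = (150 + (1 - ⅘*(-4)))² = (150 + (1 + 16/5))² = (150 + 21/5)² = (771/5)² = 594441/25 ≈ 23778.)
1/(k(-275, h) + K) = 1/(236 + 594441/25) = 1/(600341/25) = 25/600341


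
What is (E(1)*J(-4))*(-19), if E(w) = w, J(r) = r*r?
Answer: -304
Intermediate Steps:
J(r) = r²
(E(1)*J(-4))*(-19) = (1*(-4)²)*(-19) = (1*16)*(-19) = 16*(-19) = -304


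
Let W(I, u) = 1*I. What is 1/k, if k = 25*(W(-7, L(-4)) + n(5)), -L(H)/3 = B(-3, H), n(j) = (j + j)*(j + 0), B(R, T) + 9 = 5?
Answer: 1/1075 ≈ 0.00093023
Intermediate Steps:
B(R, T) = -4 (B(R, T) = -9 + 5 = -4)
n(j) = 2*j² (n(j) = (2*j)*j = 2*j²)
L(H) = 12 (L(H) = -3*(-4) = 12)
W(I, u) = I
k = 1075 (k = 25*(-7 + 2*5²) = 25*(-7 + 2*25) = 25*(-7 + 50) = 25*43 = 1075)
1/k = 1/1075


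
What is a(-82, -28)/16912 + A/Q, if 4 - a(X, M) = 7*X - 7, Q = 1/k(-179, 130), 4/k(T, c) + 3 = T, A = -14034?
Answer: 67819893/219856 ≈ 308.47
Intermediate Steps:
k(T, c) = 4/(-3 + T)
Q = -91/2 (Q = 1/(4/(-3 - 179)) = 1/(4/(-182)) = 1/(4*(-1/182)) = 1/(-2/91) = -91/2 ≈ -45.500)
a(X, M) = 11 - 7*X (a(X, M) = 4 - (7*X - 7) = 4 - (-7 + 7*X) = 4 + (7 - 7*X) = 11 - 7*X)
a(-82, -28)/16912 + A/Q = (11 - 7*(-82))/16912 - 14034/(-91/2) = (11 + 574)*(1/16912) - 14034*(-2/91) = 585*(1/16912) + 28068/91 = 585/16912 + 28068/91 = 67819893/219856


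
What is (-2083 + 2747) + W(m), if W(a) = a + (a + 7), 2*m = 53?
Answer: 724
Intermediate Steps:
m = 53/2 (m = (½)*53 = 53/2 ≈ 26.500)
W(a) = 7 + 2*a (W(a) = a + (7 + a) = 7 + 2*a)
(-2083 + 2747) + W(m) = (-2083 + 2747) + (7 + 2*(53/2)) = 664 + (7 + 53) = 664 + 60 = 724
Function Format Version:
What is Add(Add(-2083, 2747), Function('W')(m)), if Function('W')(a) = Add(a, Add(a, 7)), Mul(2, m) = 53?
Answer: 724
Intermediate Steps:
m = Rational(53, 2) (m = Mul(Rational(1, 2), 53) = Rational(53, 2) ≈ 26.500)
Function('W')(a) = Add(7, Mul(2, a)) (Function('W')(a) = Add(a, Add(7, a)) = Add(7, Mul(2, a)))
Add(Add(-2083, 2747), Function('W')(m)) = Add(Add(-2083, 2747), Add(7, Mul(2, Rational(53, 2)))) = Add(664, Add(7, 53)) = Add(664, 60) = 724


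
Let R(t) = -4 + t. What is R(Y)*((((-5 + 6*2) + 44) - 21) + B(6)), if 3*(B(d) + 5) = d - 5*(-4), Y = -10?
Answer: -1414/3 ≈ -471.33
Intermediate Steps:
B(d) = 5/3 + d/3 (B(d) = -5 + (d - 5*(-4))/3 = -5 + (d + 20)/3 = -5 + (20 + d)/3 = -5 + (20/3 + d/3) = 5/3 + d/3)
R(Y)*((((-5 + 6*2) + 44) - 21) + B(6)) = (-4 - 10)*((((-5 + 6*2) + 44) - 21) + (5/3 + (⅓)*6)) = -14*((((-5 + 12) + 44) - 21) + (5/3 + 2)) = -14*(((7 + 44) - 21) + 11/3) = -14*((51 - 21) + 11/3) = -14*(30 + 11/3) = -14*101/3 = -1414/3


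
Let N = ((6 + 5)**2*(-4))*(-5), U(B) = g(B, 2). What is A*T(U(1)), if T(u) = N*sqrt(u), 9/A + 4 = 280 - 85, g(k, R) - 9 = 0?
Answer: 65340/191 ≈ 342.09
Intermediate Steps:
g(k, R) = 9 (g(k, R) = 9 + 0 = 9)
U(B) = 9
A = 9/191 (A = 9/(-4 + (280 - 85)) = 9/(-4 + 195) = 9/191 ≈ 0.047120)
N = 2420 (N = (11**2*(-4))*(-5) = (121*(-4))*(-5) = -484*(-5) = 2420)
T(u) = 2420*sqrt(u)
A*T(U(1)) = 9*(2420*sqrt(9))/191 = 9*(2420*3)/191 = (9/191)*7260 = 65340/191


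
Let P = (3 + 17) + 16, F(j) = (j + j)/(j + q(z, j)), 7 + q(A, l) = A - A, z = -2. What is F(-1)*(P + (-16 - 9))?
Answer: 11/4 ≈ 2.7500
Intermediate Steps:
q(A, l) = -7 (q(A, l) = -7 + (A - A) = -7 + 0 = -7)
F(j) = 2*j/(-7 + j) (F(j) = (j + j)/(j - 7) = (2*j)/(-7 + j) = 2*j/(-7 + j))
P = 36 (P = 20 + 16 = 36)
F(-1)*(P + (-16 - 9)) = (2*(-1)/(-7 - 1))*(36 + (-16 - 9)) = (2*(-1)/(-8))*(36 - 25) = (2*(-1)*(-⅛))*11 = (¼)*11 = 11/4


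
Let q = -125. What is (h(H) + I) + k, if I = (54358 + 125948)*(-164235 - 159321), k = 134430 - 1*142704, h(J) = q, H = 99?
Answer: -58339096535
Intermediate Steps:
h(J) = -125
k = -8274 (k = 134430 - 142704 = -8274)
I = -58339088136 (I = 180306*(-323556) = -58339088136)
(h(H) + I) + k = (-125 - 58339088136) - 8274 = -58339088261 - 8274 = -58339096535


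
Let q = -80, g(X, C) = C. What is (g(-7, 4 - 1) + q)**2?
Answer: 5929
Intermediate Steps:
(g(-7, 4 - 1) + q)**2 = ((4 - 1) - 80)**2 = (3 - 80)**2 = (-77)**2 = 5929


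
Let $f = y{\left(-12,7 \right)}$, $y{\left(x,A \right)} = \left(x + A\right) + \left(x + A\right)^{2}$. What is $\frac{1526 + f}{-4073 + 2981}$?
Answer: $- \frac{773}{546} \approx -1.4158$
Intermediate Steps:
$y{\left(x,A \right)} = A + x + \left(A + x\right)^{2}$ ($y{\left(x,A \right)} = \left(A + x\right) + \left(A + x\right)^{2} = A + x + \left(A + x\right)^{2}$)
$f = 20$ ($f = 7 - 12 + \left(7 - 12\right)^{2} = 7 - 12 + \left(-5\right)^{2} = 7 - 12 + 25 = 20$)
$\frac{1526 + f}{-4073 + 2981} = \frac{1526 + 20}{-4073 + 2981} = \frac{1546}{-1092} = 1546 \left(- \frac{1}{1092}\right) = - \frac{773}{546}$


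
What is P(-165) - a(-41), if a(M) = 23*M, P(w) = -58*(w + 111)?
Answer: 4075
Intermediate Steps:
P(w) = -6438 - 58*w (P(w) = -58*(111 + w) = -6438 - 58*w)
P(-165) - a(-41) = (-6438 - 58*(-165)) - 23*(-41) = (-6438 + 9570) - 1*(-943) = 3132 + 943 = 4075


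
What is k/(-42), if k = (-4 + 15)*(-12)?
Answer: 22/7 ≈ 3.1429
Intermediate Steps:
k = -132 (k = 11*(-12) = -132)
k/(-42) = -132/(-42) = -1/42*(-132) = 22/7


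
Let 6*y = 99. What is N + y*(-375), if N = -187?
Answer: -12749/2 ≈ -6374.5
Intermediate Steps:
y = 33/2 (y = (⅙)*99 = 33/2 ≈ 16.500)
N + y*(-375) = -187 + (33/2)*(-375) = -187 - 12375/2 = -12749/2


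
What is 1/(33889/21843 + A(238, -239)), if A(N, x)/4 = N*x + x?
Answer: -21843/4990742123 ≈ -4.3767e-6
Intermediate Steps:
A(N, x) = 4*x + 4*N*x (A(N, x) = 4*(N*x + x) = 4*(x + N*x) = 4*x + 4*N*x)
1/(33889/21843 + A(238, -239)) = 1/(33889/21843 + 4*(-239)*(1 + 238)) = 1/(33889*(1/21843) + 4*(-239)*239) = 1/(33889/21843 - 228484) = 1/(-4990742123/21843) = -21843/4990742123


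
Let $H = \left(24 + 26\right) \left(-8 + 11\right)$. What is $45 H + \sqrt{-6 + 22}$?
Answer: $6754$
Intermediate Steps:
$H = 150$ ($H = 50 \cdot 3 = 150$)
$45 H + \sqrt{-6 + 22} = 45 \cdot 150 + \sqrt{-6 + 22} = 6750 + \sqrt{16} = 6750 + 4 = 6754$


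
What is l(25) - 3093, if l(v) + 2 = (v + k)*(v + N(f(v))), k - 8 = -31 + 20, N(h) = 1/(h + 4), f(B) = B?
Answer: -73783/29 ≈ -2544.2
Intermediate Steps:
N(h) = 1/(4 + h)
k = -3 (k = 8 + (-31 + 20) = 8 - 11 = -3)
l(v) = -2 + (-3 + v)*(v + 1/(4 + v)) (l(v) = -2 + (v - 3)*(v + 1/(4 + v)) = -2 + (-3 + v)*(v + 1/(4 + v)))
l(25) - 3093 = (-11 + 25² + 25³ - 13*25)/(4 + 25) - 3093 = (-11 + 625 + 15625 - 325)/29 - 3093 = (1/29)*15914 - 3093 = 15914/29 - 3093 = -73783/29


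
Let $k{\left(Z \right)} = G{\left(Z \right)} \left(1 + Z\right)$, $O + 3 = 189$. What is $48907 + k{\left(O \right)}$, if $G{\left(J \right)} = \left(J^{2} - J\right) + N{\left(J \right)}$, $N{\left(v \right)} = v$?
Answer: $6518359$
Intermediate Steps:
$O = 186$ ($O = -3 + 189 = 186$)
$G{\left(J \right)} = J^{2}$ ($G{\left(J \right)} = \left(J^{2} - J\right) + J = J^{2}$)
$k{\left(Z \right)} = Z^{2} \left(1 + Z\right)$
$48907 + k{\left(O \right)} = 48907 + 186^{2} \left(1 + 186\right) = 48907 + 34596 \cdot 187 = 48907 + 6469452 = 6518359$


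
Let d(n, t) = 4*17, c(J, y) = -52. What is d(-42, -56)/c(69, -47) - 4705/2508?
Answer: -103801/32604 ≈ -3.1837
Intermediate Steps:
d(n, t) = 68
d(-42, -56)/c(69, -47) - 4705/2508 = 68/(-52) - 4705/2508 = 68*(-1/52) - 4705*1/2508 = -17/13 - 4705/2508 = -103801/32604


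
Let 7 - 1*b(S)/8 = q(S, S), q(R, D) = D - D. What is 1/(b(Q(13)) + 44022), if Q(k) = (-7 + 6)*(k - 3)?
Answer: 1/44078 ≈ 2.2687e-5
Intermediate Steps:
q(R, D) = 0
Q(k) = 3 - k (Q(k) = -(-3 + k) = 3 - k)
b(S) = 56 (b(S) = 56 - 8*0 = 56 + 0 = 56)
1/(b(Q(13)) + 44022) = 1/(56 + 44022) = 1/44078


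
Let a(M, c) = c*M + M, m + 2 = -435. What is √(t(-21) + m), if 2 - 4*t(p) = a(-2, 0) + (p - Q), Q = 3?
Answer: I*√430 ≈ 20.736*I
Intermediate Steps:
m = -437 (m = -2 - 435 = -437)
a(M, c) = M + M*c (a(M, c) = M*c + M = M + M*c)
t(p) = 7/4 - p/4 (t(p) = ½ - (-2*(1 + 0) + (p - 1*3))/4 = ½ - (-2*1 + (p - 3))/4 = ½ - (-2 + (-3 + p))/4 = ½ - (-5 + p)/4 = ½ + (5/4 - p/4) = 7/4 - p/4)
√(t(-21) + m) = √((7/4 - ¼*(-21)) - 437) = √((7/4 + 21/4) - 437) = √(7 - 437) = √(-430) = I*√430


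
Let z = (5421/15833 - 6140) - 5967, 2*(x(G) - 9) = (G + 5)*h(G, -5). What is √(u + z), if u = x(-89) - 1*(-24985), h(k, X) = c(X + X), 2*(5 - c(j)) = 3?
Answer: √3193798576553/15833 ≈ 112.87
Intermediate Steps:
c(j) = 7/2 (c(j) = 5 - ½*3 = 5 - 3/2 = 7/2)
h(k, X) = 7/2
x(G) = 71/4 + 7*G/4 (x(G) = 9 + ((G + 5)*(7/2))/2 = 9 + ((5 + G)*(7/2))/2 = 9 + (35/2 + 7*G/2)/2 = 9 + (35/4 + 7*G/4) = 71/4 + 7*G/4)
z = -191684710/15833 (z = (5421*(1/15833) - 6140) - 5967 = (5421/15833 - 6140) - 5967 = -97209199/15833 - 5967 = -191684710/15833 ≈ -12107.)
u = 24847 (u = (71/4 + (7/4)*(-89)) - 1*(-24985) = (71/4 - 623/4) + 24985 = -138 + 24985 = 24847)
√(u + z) = √(24847 - 191684710/15833) = √(201717841/15833) = √3193798576553/15833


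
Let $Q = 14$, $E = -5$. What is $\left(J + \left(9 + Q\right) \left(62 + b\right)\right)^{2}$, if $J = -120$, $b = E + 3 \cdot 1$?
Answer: $1587600$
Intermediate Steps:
$b = -2$ ($b = -5 + 3 \cdot 1 = -5 + 3 = -2$)
$\left(J + \left(9 + Q\right) \left(62 + b\right)\right)^{2} = \left(-120 + \left(9 + 14\right) \left(62 - 2\right)\right)^{2} = \left(-120 + 23 \cdot 60\right)^{2} = \left(-120 + 1380\right)^{2} = 1260^{2} = 1587600$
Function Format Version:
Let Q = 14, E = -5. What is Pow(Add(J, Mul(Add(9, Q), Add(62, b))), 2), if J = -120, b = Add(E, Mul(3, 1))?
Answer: 1587600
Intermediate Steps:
b = -2 (b = Add(-5, Mul(3, 1)) = Add(-5, 3) = -2)
Pow(Add(J, Mul(Add(9, Q), Add(62, b))), 2) = Pow(Add(-120, Mul(Add(9, 14), Add(62, -2))), 2) = Pow(Add(-120, Mul(23, 60)), 2) = Pow(Add(-120, 1380), 2) = Pow(1260, 2) = 1587600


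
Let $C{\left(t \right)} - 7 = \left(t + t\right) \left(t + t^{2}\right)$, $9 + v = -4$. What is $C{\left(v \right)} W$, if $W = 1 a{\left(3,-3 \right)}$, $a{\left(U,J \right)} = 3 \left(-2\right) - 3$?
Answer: $36441$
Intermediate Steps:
$a{\left(U,J \right)} = -9$ ($a{\left(U,J \right)} = -6 - 3 = -9$)
$v = -13$ ($v = -9 - 4 = -13$)
$C{\left(t \right)} = 7 + 2 t \left(t + t^{2}\right)$ ($C{\left(t \right)} = 7 + \left(t + t\right) \left(t + t^{2}\right) = 7 + 2 t \left(t + t^{2}\right)$)
$W = -9$ ($W = 1 \left(-9\right) = -9$)
$C{\left(v \right)} W = \left(7 + 2 \left(-13\right)^{2} + 2 \left(-13\right)^{3}\right) \left(-9\right) = \left(7 + 2 \cdot 169 + 2 \left(-2197\right)\right) \left(-9\right) = \left(7 + 338 - 4394\right) \left(-9\right) = \left(-4049\right) \left(-9\right) = 36441$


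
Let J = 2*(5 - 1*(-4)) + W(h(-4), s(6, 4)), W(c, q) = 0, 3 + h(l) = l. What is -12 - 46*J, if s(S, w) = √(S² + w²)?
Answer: -840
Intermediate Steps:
h(l) = -3 + l
J = 18 (J = 2*(5 - 1*(-4)) + 0 = 2*(5 + 4) + 0 = 2*9 + 0 = 18 + 0 = 18)
-12 - 46*J = -12 - 46*18 = -12 - 828 = -840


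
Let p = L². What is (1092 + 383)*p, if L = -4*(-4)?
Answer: 377600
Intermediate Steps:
L = 16
p = 256 (p = 16² = 256)
(1092 + 383)*p = (1092 + 383)*256 = 1475*256 = 377600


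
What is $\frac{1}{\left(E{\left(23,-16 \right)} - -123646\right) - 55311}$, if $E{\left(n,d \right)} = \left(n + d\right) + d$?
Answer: $\frac{1}{68326} \approx 1.4636 \cdot 10^{-5}$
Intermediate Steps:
$E{\left(n,d \right)} = n + 2 d$ ($E{\left(n,d \right)} = \left(d + n\right) + d = n + 2 d$)
$\frac{1}{\left(E{\left(23,-16 \right)} - -123646\right) - 55311} = \frac{1}{\left(\left(23 + 2 \left(-16\right)\right) - -123646\right) - 55311} = \frac{1}{\left(\left(23 - 32\right) + 123646\right) - 55311} = \frac{1}{\left(-9 + 123646\right) - 55311} = \frac{1}{123637 - 55311} = \frac{1}{68326}$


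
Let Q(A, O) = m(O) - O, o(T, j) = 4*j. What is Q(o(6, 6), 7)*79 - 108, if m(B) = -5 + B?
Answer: -503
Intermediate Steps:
Q(A, O) = -5 (Q(A, O) = (-5 + O) - O = -5)
Q(o(6, 6), 7)*79 - 108 = -5*79 - 108 = -395 - 108 = -503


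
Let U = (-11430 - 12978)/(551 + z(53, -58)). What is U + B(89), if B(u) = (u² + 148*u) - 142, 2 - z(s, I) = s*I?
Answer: 8440541/403 ≈ 20944.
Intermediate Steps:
z(s, I) = 2 - I*s (z(s, I) = 2 - s*I = 2 - I*s)
B(u) = -142 + u² + 148*u
U = -2712/403 (U = (-11430 - 12978)/(551 + (2 - 1*(-58)*53)) = -24408/(551 + (2 + 3074)) = -24408/(551 + 3076) = -24408/3627 = -24408*1/3627 = -2712/403 ≈ -6.7295)
U + B(89) = -2712/403 + (-142 + 89² + 148*89) = -2712/403 + (-142 + 7921 + 13172) = -2712/403 + 20951 = 8440541/403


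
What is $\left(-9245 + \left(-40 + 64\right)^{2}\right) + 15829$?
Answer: $7160$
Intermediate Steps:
$\left(-9245 + \left(-40 + 64\right)^{2}\right) + 15829 = \left(-9245 + 24^{2}\right) + 15829 = \left(-9245 + 576\right) + 15829 = -8669 + 15829 = 7160$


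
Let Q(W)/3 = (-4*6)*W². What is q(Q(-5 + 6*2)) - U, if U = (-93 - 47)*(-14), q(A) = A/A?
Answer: -1959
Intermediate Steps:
Q(W) = -72*W² (Q(W) = 3*((-4*6)*W²) = 3*(-24*W²) = -72*W²)
q(A) = 1
U = 1960 (U = -140*(-14) = 1960)
q(Q(-5 + 6*2)) - U = 1 - 1*1960 = 1 - 1960 = -1959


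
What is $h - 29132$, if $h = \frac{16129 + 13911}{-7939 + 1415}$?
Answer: $- \frac{47521802}{1631} \approx -29137.0$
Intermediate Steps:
$h = - \frac{7510}{1631}$ ($h = \frac{30040}{-6524} = 30040 \left(- \frac{1}{6524}\right) = - \frac{7510}{1631} \approx -4.6045$)
$h - 29132 = - \frac{7510}{1631} - 29132 = - \frac{47521802}{1631}$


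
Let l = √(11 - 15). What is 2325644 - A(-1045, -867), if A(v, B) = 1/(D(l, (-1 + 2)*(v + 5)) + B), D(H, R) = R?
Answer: 4435003109/1907 ≈ 2.3256e+6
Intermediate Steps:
l = 2*I (l = √(-4) = 2*I ≈ 2.0*I)
A(v, B) = 1/(5 + B + v) (A(v, B) = 1/((-1 + 2)*(v + 5) + B) = 1/(1*(5 + v) + B) = 1/((5 + v) + B) = 1/(5 + B + v))
2325644 - A(-1045, -867) = 2325644 - 1/(5 - 867 - 1045) = 2325644 - 1/(-1907) = 2325644 - 1*(-1/1907) = 2325644 + 1/1907 = 4435003109/1907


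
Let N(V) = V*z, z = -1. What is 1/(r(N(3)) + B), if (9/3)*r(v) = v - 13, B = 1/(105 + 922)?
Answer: -3081/16429 ≈ -0.18753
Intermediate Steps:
N(V) = -V (N(V) = V*(-1) = -V)
B = 1/1027 ≈ 0.00097371
r(v) = -13/3 + v/3 (r(v) = (v - 13)/3 = (-13 + v)/3 = -13/3 + v/3)
1/(r(N(3)) + B) = 1/((-13/3 + (-1*3)/3) + 1/1027) = 1/((-13/3 + (⅓)*(-3)) + 1/1027) = 1/((-13/3 - 1) + 1/1027) = 1/(-16/3 + 1/1027) = 1/(-16429/3081) = -3081/16429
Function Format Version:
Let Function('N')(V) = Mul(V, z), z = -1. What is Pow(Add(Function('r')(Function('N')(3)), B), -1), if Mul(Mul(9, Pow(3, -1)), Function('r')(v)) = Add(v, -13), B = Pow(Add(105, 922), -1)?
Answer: Rational(-3081, 16429) ≈ -0.18753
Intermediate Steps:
Function('N')(V) = Mul(-1, V) (Function('N')(V) = Mul(V, -1) = Mul(-1, V))
B = Rational(1, 1027) (B = Pow(1027, -1) = Rational(1, 1027) ≈ 0.00097371)
Function('r')(v) = Add(Rational(-13, 3), Mul(Rational(1, 3), v)) (Function('r')(v) = Mul(Rational(1, 3), Add(v, -13)) = Mul(Rational(1, 3), Add(-13, v)) = Add(Rational(-13, 3), Mul(Rational(1, 3), v)))
Pow(Add(Function('r')(Function('N')(3)), B), -1) = Pow(Add(Add(Rational(-13, 3), Mul(Rational(1, 3), Mul(-1, 3))), Rational(1, 1027)), -1) = Pow(Add(Add(Rational(-13, 3), Mul(Rational(1, 3), -3)), Rational(1, 1027)), -1) = Pow(Add(Add(Rational(-13, 3), -1), Rational(1, 1027)), -1) = Pow(Add(Rational(-16, 3), Rational(1, 1027)), -1) = Pow(Rational(-16429, 3081), -1) = Rational(-3081, 16429)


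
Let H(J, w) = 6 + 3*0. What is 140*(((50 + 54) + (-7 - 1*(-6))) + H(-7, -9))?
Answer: 15260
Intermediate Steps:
H(J, w) = 6 (H(J, w) = 6 + 0 = 6)
140*(((50 + 54) + (-7 - 1*(-6))) + H(-7, -9)) = 140*(((50 + 54) + (-7 - 1*(-6))) + 6) = 140*((104 + (-7 + 6)) + 6) = 140*((104 - 1) + 6) = 140*(103 + 6) = 140*109 = 15260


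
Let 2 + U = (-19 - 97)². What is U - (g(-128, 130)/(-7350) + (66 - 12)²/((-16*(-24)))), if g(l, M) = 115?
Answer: 316259843/23520 ≈ 13446.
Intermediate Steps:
U = 13454 (U = -2 + (-19 - 97)² = -2 + (-116)² = -2 + 13456 = 13454)
U - (g(-128, 130)/(-7350) + (66 - 12)²/((-16*(-24)))) = 13454 - (115/(-7350) + (66 - 12)²/((-16*(-24)))) = 13454 - (115*(-1/7350) + 54²/384) = 13454 - (-23/1470 + 2916*(1/384)) = 13454 - (-23/1470 + 243/32) = 13454 - 1*178237/23520 = 13454 - 178237/23520 = 316259843/23520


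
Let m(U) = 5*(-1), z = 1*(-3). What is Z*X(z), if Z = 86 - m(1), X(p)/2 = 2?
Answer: 364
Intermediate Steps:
z = -3
m(U) = -5
X(p) = 4 (X(p) = 2*2 = 4)
Z = 91 (Z = 86 - 1*(-5) = 86 + 5 = 91)
Z*X(z) = 91*4 = 364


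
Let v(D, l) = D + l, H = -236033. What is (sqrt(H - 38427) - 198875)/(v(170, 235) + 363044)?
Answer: -198875/363449 + 2*I*sqrt(68615)/363449 ≈ -0.54719 + 0.0014414*I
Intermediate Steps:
(sqrt(H - 38427) - 198875)/(v(170, 235) + 363044) = (sqrt(-236033 - 38427) - 198875)/((170 + 235) + 363044) = (sqrt(-274460) - 198875)/(405 + 363044) = (2*I*sqrt(68615) - 198875)/363449 = (-198875 + 2*I*sqrt(68615))*(1/363449) = -198875/363449 + 2*I*sqrt(68615)/363449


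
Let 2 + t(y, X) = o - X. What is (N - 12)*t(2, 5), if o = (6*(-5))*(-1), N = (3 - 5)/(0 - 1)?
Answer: -230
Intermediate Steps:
N = 2 (N = -2/(-1) = -2*(-1) = 2)
o = 30 (o = -30*(-1) = 30)
t(y, X) = 28 - X (t(y, X) = -2 + (30 - X) = 28 - X)
(N - 12)*t(2, 5) = (2 - 12)*(28 - 1*5) = -10*(28 - 5) = -10*23 = -230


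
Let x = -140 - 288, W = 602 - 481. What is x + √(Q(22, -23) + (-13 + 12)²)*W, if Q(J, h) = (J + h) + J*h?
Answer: -428 + 121*I*√506 ≈ -428.0 + 2721.8*I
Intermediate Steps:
Q(J, h) = J + h + J*h
W = 121
x = -428
x + √(Q(22, -23) + (-13 + 12)²)*W = -428 + √((22 - 23 + 22*(-23)) + (-13 + 12)²)*121 = -428 + √((22 - 23 - 506) + (-1)²)*121 = -428 + √(-507 + 1)*121 = -428 + √(-506)*121 = -428 + (I*√506)*121 = -428 + 121*I*√506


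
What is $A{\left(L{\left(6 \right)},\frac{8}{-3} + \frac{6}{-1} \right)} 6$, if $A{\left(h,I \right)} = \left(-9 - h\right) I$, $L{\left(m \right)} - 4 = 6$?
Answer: $988$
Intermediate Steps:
$L{\left(m \right)} = 10$ ($L{\left(m \right)} = 4 + 6 = 10$)
$A{\left(h,I \right)} = I \left(-9 - h\right)$
$A{\left(L{\left(6 \right)},\frac{8}{-3} + \frac{6}{-1} \right)} 6 = - \left(\frac{8}{-3} + \frac{6}{-1}\right) \left(9 + 10\right) 6 = \left(-1\right) \left(8 \left(- \frac{1}{3}\right) + 6 \left(-1\right)\right) 19 \cdot 6 = \left(-1\right) \left(- \frac{8}{3} - 6\right) 19 \cdot 6 = \left(-1\right) \left(- \frac{26}{3}\right) 19 \cdot 6 = \frac{494}{3} \cdot 6 = 988$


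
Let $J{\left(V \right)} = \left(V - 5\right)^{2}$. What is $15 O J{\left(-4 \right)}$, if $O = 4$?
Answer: $4860$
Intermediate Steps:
$J{\left(V \right)} = \left(-5 + V\right)^{2}$
$15 O J{\left(-4 \right)} = 15 \cdot 4 \left(-5 - 4\right)^{2} = 60 \left(-9\right)^{2} = 60 \cdot 81 = 4860$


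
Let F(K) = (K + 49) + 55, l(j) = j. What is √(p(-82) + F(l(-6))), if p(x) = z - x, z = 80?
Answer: 2*√65 ≈ 16.125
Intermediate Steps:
p(x) = 80 - x
F(K) = 104 + K (F(K) = (49 + K) + 55 = 104 + K)
√(p(-82) + F(l(-6))) = √((80 - 1*(-82)) + (104 - 6)) = √((80 + 82) + 98) = √(162 + 98) = √260 = 2*√65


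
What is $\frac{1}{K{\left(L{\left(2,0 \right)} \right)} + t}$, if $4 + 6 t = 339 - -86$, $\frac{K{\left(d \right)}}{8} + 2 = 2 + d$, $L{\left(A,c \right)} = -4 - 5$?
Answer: $- \frac{6}{11} \approx -0.54545$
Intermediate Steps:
$L{\left(A,c \right)} = -9$
$K{\left(d \right)} = 8 d$ ($K{\left(d \right)} = -16 + 8 \left(2 + d\right) = -16 + \left(16 + 8 d\right) = 8 d$)
$t = \frac{421}{6}$ ($t = - \frac{2}{3} + \frac{339 - -86}{6} = - \frac{2}{3} + \frac{339 + 86}{6} = - \frac{2}{3} + \frac{1}{6} \cdot 425 = - \frac{2}{3} + \frac{425}{6} = \frac{421}{6} \approx 70.167$)
$\frac{1}{K{\left(L{\left(2,0 \right)} \right)} + t} = \frac{1}{8 \left(-9\right) + \frac{421}{6}} = \frac{1}{-72 + \frac{421}{6}} = \frac{1}{- \frac{11}{6}} = - \frac{6}{11}$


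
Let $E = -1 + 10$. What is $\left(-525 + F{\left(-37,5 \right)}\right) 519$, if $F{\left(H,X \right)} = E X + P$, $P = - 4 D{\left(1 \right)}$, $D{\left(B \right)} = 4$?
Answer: $-257424$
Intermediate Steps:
$P = -16$ ($P = \left(-4\right) 4 = -16$)
$E = 9$
$F{\left(H,X \right)} = -16 + 9 X$ ($F{\left(H,X \right)} = 9 X - 16 = -16 + 9 X$)
$\left(-525 + F{\left(-37,5 \right)}\right) 519 = \left(-525 + \left(-16 + 9 \cdot 5\right)\right) 519 = \left(-525 + \left(-16 + 45\right)\right) 519 = \left(-525 + 29\right) 519 = \left(-496\right) 519 = -257424$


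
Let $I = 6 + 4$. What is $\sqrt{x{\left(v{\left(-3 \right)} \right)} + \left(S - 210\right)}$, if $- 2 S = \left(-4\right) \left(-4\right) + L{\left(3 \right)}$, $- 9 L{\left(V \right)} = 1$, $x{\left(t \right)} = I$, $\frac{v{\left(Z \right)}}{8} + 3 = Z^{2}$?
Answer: $\frac{i \sqrt{7486}}{6} \approx 14.42 i$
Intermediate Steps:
$v{\left(Z \right)} = -24 + 8 Z^{2}$
$I = 10$
$x{\left(t \right)} = 10$
$L{\left(V \right)} = - \frac{1}{9}$ ($L{\left(V \right)} = \left(- \frac{1}{9}\right) 1 = - \frac{1}{9}$)
$S = - \frac{143}{18}$ ($S = - \frac{\left(-4\right) \left(-4\right) - \frac{1}{9}}{2} = - \frac{16 - \frac{1}{9}}{2} = \left(- \frac{1}{2}\right) \frac{143}{9} = - \frac{143}{18} \approx -7.9444$)
$\sqrt{x{\left(v{\left(-3 \right)} \right)} + \left(S - 210\right)} = \sqrt{10 - \frac{3923}{18}} = \sqrt{- \frac{3743}{18}} = \frac{i \sqrt{7486}}{6}$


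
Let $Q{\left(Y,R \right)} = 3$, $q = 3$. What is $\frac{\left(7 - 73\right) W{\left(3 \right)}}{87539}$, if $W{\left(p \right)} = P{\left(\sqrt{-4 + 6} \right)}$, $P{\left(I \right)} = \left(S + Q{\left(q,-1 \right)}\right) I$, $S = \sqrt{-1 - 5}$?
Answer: $\frac{66 \sqrt{2} \left(-3 - i \sqrt{6}\right)}{87539} \approx -0.0031987 - 0.0026118 i$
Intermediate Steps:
$S = i \sqrt{6}$ ($S = \sqrt{-6} = i \sqrt{6} \approx 2.4495 i$)
$P{\left(I \right)} = I \left(3 + i \sqrt{6}\right)$ ($P{\left(I \right)} = \left(i \sqrt{6} + 3\right) I = \left(3 + i \sqrt{6}\right) I = I \left(3 + i \sqrt{6}\right)$)
$W{\left(p \right)} = \sqrt{2} \left(3 + i \sqrt{6}\right)$ ($W{\left(p \right)} = \sqrt{-4 + 6} \left(3 + i \sqrt{6}\right) = \sqrt{2} \left(3 + i \sqrt{6}\right)$)
$\frac{\left(7 - 73\right) W{\left(3 \right)}}{87539} = \frac{\left(7 - 73\right) \sqrt{2} \left(3 + i \sqrt{6}\right)}{87539} = - 66 \sqrt{2} \left(3 + i \sqrt{6}\right) \frac{1}{87539} = - \frac{66 \sqrt{2} \left(3 + i \sqrt{6}\right)}{87539}$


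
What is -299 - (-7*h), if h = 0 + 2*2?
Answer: -271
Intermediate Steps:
h = 4 (h = 0 + 4 = 4)
-299 - (-7*h) = -299 - (-7*4) = -299 - (-28) = -299 - 1*(-28) = -299 + 28 = -271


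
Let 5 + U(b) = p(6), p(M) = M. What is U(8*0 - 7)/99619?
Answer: 1/99619 ≈ 1.0038e-5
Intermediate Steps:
U(b) = 1 (U(b) = -5 + 6 = 1)
U(8*0 - 7)/99619 = 1/99619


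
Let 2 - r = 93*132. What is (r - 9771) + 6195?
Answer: -15850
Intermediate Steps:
r = -12274 (r = 2 - 93*132 = 2 - 1*12276 = 2 - 12276 = -12274)
(r - 9771) + 6195 = (-12274 - 9771) + 6195 = -22045 + 6195 = -15850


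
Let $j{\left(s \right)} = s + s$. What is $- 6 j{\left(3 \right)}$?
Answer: $-36$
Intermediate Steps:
$j{\left(s \right)} = 2 s$
$- 6 j{\left(3 \right)} = - 6 \cdot 2 \cdot 3 = \left(-6\right) 6 = -36$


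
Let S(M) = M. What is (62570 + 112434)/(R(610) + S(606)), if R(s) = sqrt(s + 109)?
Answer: 106052424/366517 - 175004*sqrt(719)/366517 ≈ 276.55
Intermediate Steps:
R(s) = sqrt(109 + s)
(62570 + 112434)/(R(610) + S(606)) = (62570 + 112434)/(sqrt(109 + 610) + 606) = 175004/(sqrt(719) + 606) = 175004/(606 + sqrt(719))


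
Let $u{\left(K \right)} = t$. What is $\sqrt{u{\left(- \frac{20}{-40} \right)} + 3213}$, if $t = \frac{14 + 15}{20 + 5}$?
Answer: $\frac{\sqrt{80354}}{5} \approx 56.694$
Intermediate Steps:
$t = \frac{29}{25} \approx 1.16$
$u{\left(K \right)} = \frac{29}{25}$
$\sqrt{u{\left(- \frac{20}{-40} \right)} + 3213} = \sqrt{\frac{29}{25} + 3213} = \sqrt{\frac{80354}{25}} = \frac{\sqrt{80354}}{5}$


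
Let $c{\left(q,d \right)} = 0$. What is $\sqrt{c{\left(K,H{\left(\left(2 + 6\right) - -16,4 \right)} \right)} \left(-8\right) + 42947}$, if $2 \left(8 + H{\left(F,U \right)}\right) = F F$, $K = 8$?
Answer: $\sqrt{42947} \approx 207.24$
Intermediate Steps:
$H{\left(F,U \right)} = -8 + \frac{F^{2}}{2}$ ($H{\left(F,U \right)} = -8 + \frac{F F}{2} = -8 + \frac{F^{2}}{2}$)
$\sqrt{c{\left(K,H{\left(\left(2 + 6\right) - -16,4 \right)} \right)} \left(-8\right) + 42947} = \sqrt{0 \left(-8\right) + 42947} = \sqrt{0 + 42947} = \sqrt{42947}$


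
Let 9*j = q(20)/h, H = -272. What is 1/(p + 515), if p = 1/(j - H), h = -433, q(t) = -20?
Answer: 1060004/545905957 ≈ 0.0019417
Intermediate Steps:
j = 20/3897 (j = (-20/(-433))/9 = (-20*(-1/433))/9 = (⅑)*(20/433) = 20/3897 ≈ 0.0051322)
p = 3897/1060004 (p = 1/(20/3897 - 1*(-272)) = 1/(20/3897 + 272) = 1/(1060004/3897) = 3897/1060004 ≈ 0.0036764)
1/(p + 515) = 1/(3897/1060004 + 515) = 1/(545905957/1060004) = 1060004/545905957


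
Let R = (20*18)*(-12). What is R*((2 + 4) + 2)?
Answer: -34560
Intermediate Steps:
R = -4320 (R = 360*(-12) = -4320)
R*((2 + 4) + 2) = -4320*((2 + 4) + 2) = -4320*(6 + 2) = -4320*8 = -34560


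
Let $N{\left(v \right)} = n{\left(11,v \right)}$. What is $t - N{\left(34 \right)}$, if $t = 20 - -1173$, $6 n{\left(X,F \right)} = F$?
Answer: $\frac{3562}{3} \approx 1187.3$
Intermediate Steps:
$n{\left(X,F \right)} = \frac{F}{6}$
$N{\left(v \right)} = \frac{v}{6}$
$t = 1193$ ($t = 20 + 1173 = 1193$)
$t - N{\left(34 \right)} = 1193 - \frac{1}{6} \cdot 34 = 1193 - \frac{17}{3} = \frac{3562}{3}$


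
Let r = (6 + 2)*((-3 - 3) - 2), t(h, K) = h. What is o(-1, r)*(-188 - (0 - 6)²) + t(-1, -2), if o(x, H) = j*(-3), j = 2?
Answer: 1343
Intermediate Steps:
r = -64 (r = 8*(-6 - 2) = 8*(-8) = -64)
o(x, H) = -6 (o(x, H) = 2*(-3) = -6)
o(-1, r)*(-188 - (0 - 6)²) + t(-1, -2) = -6*(-188 - (0 - 6)²) - 1 = -6*(-188 - 1*(-6)²) - 1 = -6*(-188 - 1*36) - 1 = -6*(-188 - 36) - 1 = -6*(-224) - 1 = 1344 - 1 = 1343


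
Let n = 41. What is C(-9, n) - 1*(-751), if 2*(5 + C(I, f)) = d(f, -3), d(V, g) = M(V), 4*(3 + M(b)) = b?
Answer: 5997/8 ≈ 749.63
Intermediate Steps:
M(b) = -3 + b/4
d(V, g) = -3 + V/4
C(I, f) = -13/2 + f/8 (C(I, f) = -5 + (-3 + f/4)/2 = -5 + (-3/2 + f/8) = -13/2 + f/8)
C(-9, n) - 1*(-751) = (-13/2 + (⅛)*41) - 1*(-751) = (-13/2 + 41/8) + 751 = -11/8 + 751 = 5997/8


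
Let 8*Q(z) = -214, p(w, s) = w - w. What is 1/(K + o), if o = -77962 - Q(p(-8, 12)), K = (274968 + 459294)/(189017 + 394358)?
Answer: -2333500/181858968827 ≈ -1.2831e-5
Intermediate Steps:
p(w, s) = 0
Q(z) = -107/4 (Q(z) = (⅛)*(-214) = -107/4)
K = 734262/583375 ≈ 1.2586
o = -311741/4 (o = -77962 - 1*(-107/4) = -77962 + 107/4 = -311741/4 ≈ -77935.)
1/(K + o) = 1/(734262/583375 - 311741/4) = 1/(-181858968827/2333500) = -2333500/181858968827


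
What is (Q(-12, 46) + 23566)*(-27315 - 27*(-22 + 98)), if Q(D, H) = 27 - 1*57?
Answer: -691181712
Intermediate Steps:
Q(D, H) = -30 (Q(D, H) = 27 - 57 = -30)
(Q(-12, 46) + 23566)*(-27315 - 27*(-22 + 98)) = (-30 + 23566)*(-27315 - 27*(-22 + 98)) = 23536*(-27315 - 27*76) = 23536*(-27315 - 2052) = 23536*(-29367) = -691181712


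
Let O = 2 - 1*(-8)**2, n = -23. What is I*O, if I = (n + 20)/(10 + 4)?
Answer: 93/7 ≈ 13.286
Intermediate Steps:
I = -3/14 (I = (-23 + 20)/(10 + 4) = -3/14 ≈ -0.21429)
O = -62 (O = 2 - 1*64 = 2 - 64 = -62)
I*O = -3/14*(-62) = 93/7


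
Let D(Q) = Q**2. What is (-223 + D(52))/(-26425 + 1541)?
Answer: -2481/24884 ≈ -0.099703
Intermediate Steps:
(-223 + D(52))/(-26425 + 1541) = (-223 + 52**2)/(-26425 + 1541) = (-223 + 2704)/(-24884) = 2481*(-1/24884) = -2481/24884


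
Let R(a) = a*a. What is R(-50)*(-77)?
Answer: -192500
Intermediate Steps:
R(a) = a²
R(-50)*(-77) = (-50)²*(-77) = 2500*(-77) = -192500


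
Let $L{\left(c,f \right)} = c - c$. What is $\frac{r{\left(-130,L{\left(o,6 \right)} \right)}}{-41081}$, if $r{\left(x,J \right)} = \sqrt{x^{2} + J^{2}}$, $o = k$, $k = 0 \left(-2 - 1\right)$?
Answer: $- \frac{130}{41081} \approx -0.0031645$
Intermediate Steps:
$k = 0$ ($k = 0 \left(-3\right) = 0$)
$o = 0$
$L{\left(c,f \right)} = 0$
$r{\left(x,J \right)} = \sqrt{J^{2} + x^{2}}$
$\frac{r{\left(-130,L{\left(o,6 \right)} \right)}}{-41081} = \frac{\sqrt{0^{2} + \left(-130\right)^{2}}}{-41081} = \sqrt{0 + 16900} \left(- \frac{1}{41081}\right) = \sqrt{16900} \left(- \frac{1}{41081}\right) = 130 \left(- \frac{1}{41081}\right) = - \frac{130}{41081}$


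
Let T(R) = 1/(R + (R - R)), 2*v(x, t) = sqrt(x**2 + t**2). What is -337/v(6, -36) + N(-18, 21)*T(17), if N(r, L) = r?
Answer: -18/17 - 337*sqrt(37)/111 ≈ -19.526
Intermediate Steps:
v(x, t) = sqrt(t**2 + x**2)/2 (v(x, t) = sqrt(x**2 + t**2)/2 = sqrt(t**2 + x**2)/2)
T(R) = 1/R (T(R) = 1/(R + 0) = 1/R)
-337/v(6, -36) + N(-18, 21)*T(17) = -337*2/sqrt((-36)**2 + 6**2) - 18/17 = -337*2/sqrt(1296 + 36) - 18*1/17 = -337*sqrt(37)/111 - 18/17 = -18/17 - 337*sqrt(37)/111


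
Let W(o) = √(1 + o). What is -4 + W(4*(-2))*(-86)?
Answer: -4 - 86*I*√7 ≈ -4.0 - 227.53*I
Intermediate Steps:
-4 + W(4*(-2))*(-86) = -4 + √(1 + 4*(-2))*(-86) = -4 + √(1 - 8)*(-86) = -4 + √(-7)*(-86) = -4 + (I*√7)*(-86) = -4 - 86*I*√7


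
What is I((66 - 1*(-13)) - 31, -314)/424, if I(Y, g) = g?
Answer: -157/212 ≈ -0.74057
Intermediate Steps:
I((66 - 1*(-13)) - 31, -314)/424 = -314/424 = -314*1/424 = -157/212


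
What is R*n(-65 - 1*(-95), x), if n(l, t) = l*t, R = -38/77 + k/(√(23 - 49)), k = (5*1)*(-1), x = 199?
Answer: -226860/77 + 14925*I*√26/13 ≈ -2946.2 + 5854.1*I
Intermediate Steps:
k = -5 (k = 5*(-1) = -5)
R = -38/77 + 5*I*√26/26 (R = -38/77 - 5/√(23 - 49) = -38*1/77 - 5*(-I*√26/26) = -38/77 - 5*(-I*√26/26) = -38/77 - (-5)*I*√26/26 = -38/77 + 5*I*√26/26 ≈ -0.49351 + 0.98058*I)
R*n(-65 - 1*(-95), x) = (-38/77 + 5*I*√26/26)*((-65 - 1*(-95))*199) = (-38/77 + 5*I*√26/26)*((-65 + 95)*199) = (-38/77 + 5*I*√26/26)*(30*199) = (-38/77 + 5*I*√26/26)*5970 = -226860/77 + 14925*I*√26/13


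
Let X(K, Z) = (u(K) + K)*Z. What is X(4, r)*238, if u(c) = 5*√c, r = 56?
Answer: 186592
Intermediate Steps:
X(K, Z) = Z*(K + 5*√K) (X(K, Z) = (5*√K + K)*Z = (K + 5*√K)*Z = Z*(K + 5*√K))
X(4, r)*238 = (56*(4 + 5*√4))*238 = (56*(4 + 5*2))*238 = (56*(4 + 10))*238 = (56*14)*238 = 784*238 = 186592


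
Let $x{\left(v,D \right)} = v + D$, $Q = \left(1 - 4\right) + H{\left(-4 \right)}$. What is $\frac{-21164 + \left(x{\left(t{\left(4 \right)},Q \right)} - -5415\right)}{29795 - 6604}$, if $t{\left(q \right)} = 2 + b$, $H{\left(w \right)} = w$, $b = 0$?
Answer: $- \frac{15754}{23191} \approx -0.67932$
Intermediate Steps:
$Q = -7$ ($Q = \left(1 - 4\right) - 4 = -3 - 4 = -7$)
$t{\left(q \right)} = 2$ ($t{\left(q \right)} = 2 + 0 = 2$)
$x{\left(v,D \right)} = D + v$
$\frac{-21164 + \left(x{\left(t{\left(4 \right)},Q \right)} - -5415\right)}{29795 - 6604} = \frac{-21164 + \left(\left(-7 + 2\right) - -5415\right)}{29795 - 6604} = \frac{-21164 + \left(-5 + 5415\right)}{23191} = \left(-21164 + 5410\right) \frac{1}{23191} = \left(-15754\right) \frac{1}{23191} = - \frac{15754}{23191}$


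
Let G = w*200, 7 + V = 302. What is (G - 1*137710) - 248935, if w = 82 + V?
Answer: -311245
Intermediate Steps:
V = 295 (V = -7 + 302 = 295)
w = 377 (w = 82 + 295 = 377)
G = 75400 (G = 377*200 = 75400)
(G - 1*137710) - 248935 = (75400 - 1*137710) - 248935 = (75400 - 137710) - 248935 = -62310 - 248935 = -311245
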